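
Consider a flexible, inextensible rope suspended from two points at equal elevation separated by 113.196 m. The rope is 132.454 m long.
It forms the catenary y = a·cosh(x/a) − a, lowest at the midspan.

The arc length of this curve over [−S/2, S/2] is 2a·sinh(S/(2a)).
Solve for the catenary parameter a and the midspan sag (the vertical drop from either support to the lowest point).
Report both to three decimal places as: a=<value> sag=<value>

seed: a₀ = √(S³/(24(L−S))) = √(113.196³/(24·19.258)) = 56.019007
iter 1: u=1.010336  f(a)=+1.007e+00  f'(a)=-7.603e-01  a ← 56.019007 − (+1.007e+00/-7.603e-01) = 57.343590
iter 2: u=0.986998  f(a)=+3.683e-02  f'(a)=-7.057e-01  a ← 57.343590 − (+3.683e-02/-7.057e-01) = 57.395780
iter 3: u=0.986100  f(a)=+5.339e-05  f'(a)=-7.036e-01  a ← 57.395780 − (+5.339e-05/-7.036e-01) = 57.395856
iter 4: u=0.986099  f(a)=+1.126e-10  f'(a)=-7.036e-01  a ← 57.395856 − (+1.126e-10/-7.036e-01) = 57.395856
iter 5: u=0.986099  f(a)=-2.842e-14  f'(a)=-7.036e-01  a ← 57.395856 − (-2.842e-14/-7.036e-01) = 57.395856
converged: |Δa| < 1e-12 after 5 iterations
sag = a·(cosh(S/(2a)) − 1) = 57.395856·(cosh(0.986099) − 1) = 30.241464
T_max/T_min = cosh(S/(2a)) = 1.526893

a=57.396 sag=30.241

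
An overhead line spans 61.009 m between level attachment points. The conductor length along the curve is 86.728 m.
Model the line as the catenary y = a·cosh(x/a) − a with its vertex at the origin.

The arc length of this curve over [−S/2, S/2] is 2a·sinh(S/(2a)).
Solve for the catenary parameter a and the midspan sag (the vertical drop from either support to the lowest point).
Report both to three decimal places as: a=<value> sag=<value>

seed: a₀ = √(S³/(24(L−S))) = √(61.009³/(24·25.719)) = 19.180424
iter 1: u=1.590398  f(a)=+3.456e+00  f'(a)=-3.424e+00  a ← 19.180424 − (+3.456e+00/-3.424e+00) = 20.189538
iter 2: u=1.510906  f(a)=+2.914e-01  f'(a)=-2.869e+00  a ← 20.189538 − (+2.914e-01/-2.869e+00) = 20.291120
iter 3: u=1.503342  f(a)=+2.495e-03  f'(a)=-2.820e+00  a ← 20.291120 − (+2.495e-03/-2.820e+00) = 20.292004
iter 4: u=1.503277  f(a)=+1.863e-07  f'(a)=-2.820e+00  a ← 20.292004 − (+1.863e-07/-2.820e+00) = 20.292004
iter 5: u=1.503277  f(a)=-1.421e-14  f'(a)=-2.820e+00  a ← 20.292004 − (-1.421e-14/-2.820e+00) = 20.292004
converged: |Δa| < 1e-12 after 5 iterations
sag = a·(cosh(S/(2a)) − 1) = 20.292004·(cosh(1.503277) − 1) = 27.584941
T_max/T_min = cosh(S/(2a)) = 2.359400

a=20.292 sag=27.585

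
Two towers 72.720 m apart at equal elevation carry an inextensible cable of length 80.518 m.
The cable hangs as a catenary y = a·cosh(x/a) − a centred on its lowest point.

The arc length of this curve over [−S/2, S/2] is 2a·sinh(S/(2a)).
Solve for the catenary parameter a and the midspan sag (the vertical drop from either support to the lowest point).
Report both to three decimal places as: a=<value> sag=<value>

seed: a₀ = √(S³/(24(L−S))) = √(72.720³/(24·7.798)) = 45.329776
iter 1: u=0.802122  f(a)=+2.547e-01  f'(a)=-3.667e-01  a ← 45.329776 − (+2.547e-01/-3.667e-01) = 46.024440
iter 2: u=0.790015  f(a)=+5.974e-03  f'(a)=-3.497e-01  a ← 46.024440 − (+5.974e-03/-3.497e-01) = 46.041524
iter 3: u=0.789722  f(a)=+3.460e-06  f'(a)=-3.493e-01  a ← 46.041524 − (+3.460e-06/-3.493e-01) = 46.041533
iter 4: u=0.789722  f(a)=+1.194e-12  f'(a)=-3.493e-01  a ← 46.041533 − (+1.194e-12/-3.493e-01) = 46.041533
converged: |Δa| < 1e-12 after 4 iterations
sag = a·(cosh(S/(2a)) − 1) = 46.041533·(cosh(0.789722) − 1) = 15.118992
T_max/T_min = cosh(S/(2a)) = 1.328377

a=46.042 sag=15.119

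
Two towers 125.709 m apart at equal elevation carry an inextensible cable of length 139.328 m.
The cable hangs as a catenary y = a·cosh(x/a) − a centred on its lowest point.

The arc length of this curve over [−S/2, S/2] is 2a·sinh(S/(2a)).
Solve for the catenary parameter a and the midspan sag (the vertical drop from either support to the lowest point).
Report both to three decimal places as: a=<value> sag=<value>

a=79.196 sag=26.279

seed: a₀ = √(S³/(24(L−S))) = √(125.709³/(24·13.619)) = 77.959910
iter 1: u=0.806241  f(a)=+4.495e-01  f'(a)=-3.726e-01  a ← 77.959910 − (+4.495e-01/-3.726e-01) = 79.166330
iter 2: u=0.793955  f(a)=+1.065e-02  f'(a)=-3.552e-01  a ← 79.166330 − (+1.065e-02/-3.552e-01) = 79.196309
iter 3: u=0.793654  f(a)=+6.295e-06  f'(a)=-3.547e-01  a ← 79.196309 − (+6.295e-06/-3.547e-01) = 79.196327
iter 4: u=0.793654  f(a)=+2.188e-12  f'(a)=-3.547e-01  a ← 79.196327 − (+2.188e-12/-3.547e-01) = 79.196327
converged: |Δa| < 1e-12 after 4 iterations
sag = a·(cosh(S/(2a)) − 1) = 79.196327·(cosh(0.793654) − 1) = 26.279410
T_max/T_min = cosh(S/(2a)) = 1.331826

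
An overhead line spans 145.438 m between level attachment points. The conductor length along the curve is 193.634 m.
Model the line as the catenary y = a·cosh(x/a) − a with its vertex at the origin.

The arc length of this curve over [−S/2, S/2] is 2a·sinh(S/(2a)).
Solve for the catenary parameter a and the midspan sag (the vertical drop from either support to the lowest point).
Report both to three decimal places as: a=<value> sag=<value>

seed: a₀ = √(S³/(24(L−S))) = √(145.438³/(24·48.196)) = 51.571020
iter 1: u=1.410075  f(a)=+5.025e+00  f'(a)=-2.268e+00  a ← 51.571020 − (+5.025e+00/-2.268e+00) = 53.786340
iter 2: u=1.351998  f(a)=+3.419e-01  f'(a)=-1.969e+00  a ← 53.786340 − (+3.419e-01/-1.969e+00) = 53.959979
iter 3: u=1.347647  f(a)=+1.839e-03  f'(a)=-1.948e+00  a ← 53.959979 − (+1.839e-03/-1.948e+00) = 53.960923
iter 4: u=1.347623  f(a)=+5.380e-08  f'(a)=-1.948e+00  a ← 53.960923 − (+5.380e-08/-1.948e+00) = 53.960923
iter 5: u=1.347623  f(a)=+2.842e-14  f'(a)=-1.948e+00  a ← 53.960923 − (+2.842e-14/-1.948e+00) = 53.960923
converged: |Δa| < 1e-12 after 5 iterations
sag = a·(cosh(S/(2a)) − 1) = 53.960923·(cosh(1.347623) − 1) = 56.878207
T_max/T_min = cosh(S/(2a)) = 2.054063

a=53.961 sag=56.878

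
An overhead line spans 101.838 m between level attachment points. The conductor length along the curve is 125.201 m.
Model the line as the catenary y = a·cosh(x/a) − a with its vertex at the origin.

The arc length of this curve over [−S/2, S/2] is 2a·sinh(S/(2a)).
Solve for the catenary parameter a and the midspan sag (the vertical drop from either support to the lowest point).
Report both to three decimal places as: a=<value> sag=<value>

seed: a₀ = √(S³/(24(L−S))) = √(101.838³/(24·23.363)) = 43.400513
iter 1: u=1.173235  f(a)=+1.662e+00  f'(a)=-1.232e+00  a ← 43.400513 − (+1.662e+00/-1.232e+00) = 44.748938
iter 2: u=1.137882  f(a)=+8.058e-02  f'(a)=-1.115e+00  a ← 44.748938 − (+8.058e-02/-1.115e+00) = 44.821185
iter 3: u=1.136048  f(a)=+2.109e-04  f'(a)=-1.110e+00  a ← 44.821185 − (+2.109e-04/-1.110e+00) = 44.821375
iter 4: u=1.136043  f(a)=+1.453e-09  f'(a)=-1.110e+00  a ← 44.821375 − (+1.453e-09/-1.110e+00) = 44.821375
iter 5: u=1.136043  f(a)=+0.000e+00  f'(a)=-1.110e+00  a ← 44.821375 − (+0.000e+00/-1.110e+00) = 44.821375
converged: |Δa| < 1e-12 after 5 iterations
sag = a·(cosh(S/(2a)) − 1) = 44.821375·(cosh(1.136043) − 1) = 32.170691
T_max/T_min = cosh(S/(2a)) = 1.717753

a=44.821 sag=32.171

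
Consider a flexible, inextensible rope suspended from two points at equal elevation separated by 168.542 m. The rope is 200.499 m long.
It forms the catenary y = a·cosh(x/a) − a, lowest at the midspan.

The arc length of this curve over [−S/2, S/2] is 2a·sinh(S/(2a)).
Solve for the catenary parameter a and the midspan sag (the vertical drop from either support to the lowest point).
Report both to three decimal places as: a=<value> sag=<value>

a=81.164 sag=47.823

seed: a₀ = √(S³/(24(L−S))) = √(168.542³/(24·31.957)) = 79.008459
iter 1: u=1.066607  f(a)=+1.868e+00  f'(a)=-9.048e-01  a ← 79.008459 − (+1.868e+00/-9.048e-01) = 81.072804
iter 2: u=1.039448  f(a)=+7.571e-02  f'(a)=-8.328e-01  a ← 81.072804 − (+7.571e-02/-8.328e-01) = 81.163712
iter 3: u=1.038284  f(a)=+1.360e-04  f'(a)=-8.298e-01  a ← 81.163712 − (+1.360e-04/-8.298e-01) = 81.163876
iter 4: u=1.038282  f(a)=+4.408e-10  f'(a)=-8.298e-01  a ← 81.163876 − (+4.408e-10/-8.298e-01) = 81.163876
iter 5: u=1.038282  f(a)=+0.000e+00  f'(a)=-8.298e-01  a ← 81.163876 − (+0.000e+00/-8.298e-01) = 81.163876
converged: |Δa| < 1e-12 after 5 iterations
sag = a·(cosh(S/(2a)) − 1) = 81.163876·(cosh(1.038282) − 1) = 47.822701
T_max/T_min = cosh(S/(2a)) = 1.589212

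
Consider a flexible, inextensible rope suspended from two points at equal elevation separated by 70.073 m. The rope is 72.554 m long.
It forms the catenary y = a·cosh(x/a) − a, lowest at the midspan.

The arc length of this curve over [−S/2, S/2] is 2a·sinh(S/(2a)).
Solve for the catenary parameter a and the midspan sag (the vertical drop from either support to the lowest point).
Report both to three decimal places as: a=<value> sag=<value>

seed: a₀ = √(S³/(24(L−S))) = √(70.073³/(24·2.481)) = 76.016359
iter 1: u=0.460907  f(a)=+2.649e-02  f'(a)=-6.667e-02  a ← 76.016359 − (+2.649e-02/-6.667e-02) = 76.413618
iter 2: u=0.458511  f(a)=+2.091e-04  f'(a)=-6.562e-02  a ← 76.413618 − (+2.091e-04/-6.562e-02) = 76.416804
iter 3: u=0.458492  f(a)=+1.326e-08  f'(a)=-6.562e-02  a ← 76.416804 − (+1.326e-08/-6.562e-02) = 76.416804
iter 4: u=0.458492  f(a)=-1.421e-14  f'(a)=-6.562e-02  a ← 76.416804 − (-1.421e-14/-6.562e-02) = 76.416804
converged: |Δa| < 1e-12 after 4 iterations
sag = a·(cosh(S/(2a)) − 1) = 76.416804·(cosh(0.458492) − 1) = 8.173672
T_max/T_min = cosh(S/(2a)) = 1.106962

a=76.417 sag=8.174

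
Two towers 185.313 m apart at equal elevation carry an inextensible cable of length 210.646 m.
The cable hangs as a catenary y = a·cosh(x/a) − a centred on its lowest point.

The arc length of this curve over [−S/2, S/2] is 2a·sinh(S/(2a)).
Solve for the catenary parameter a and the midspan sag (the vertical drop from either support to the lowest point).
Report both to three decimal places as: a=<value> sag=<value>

a=104.343 sag=43.915

seed: a₀ = √(S³/(24(L−S))) = √(185.313³/(24·25.333)) = 102.308071
iter 1: u=0.905662  f(a)=+1.059e+00  f'(a)=-5.371e-01  a ← 102.308071 − (+1.059e+00/-5.371e-01) = 104.280779
iter 2: u=0.888529  f(a)=+3.142e-02  f'(a)=-5.056e-01  a ← 104.280779 − (+3.142e-02/-5.056e-01) = 104.342917
iter 3: u=0.888000  f(a)=+2.950e-05  f'(a)=-5.047e-01  a ← 104.342917 − (+2.950e-05/-5.047e-01) = 104.342976
iter 4: u=0.887999  f(a)=+2.612e-11  f'(a)=-5.047e-01  a ← 104.342976 − (+2.612e-11/-5.047e-01) = 104.342976
converged: |Δa| < 1e-12 after 4 iterations
sag = a·(cosh(S/(2a)) − 1) = 104.342976·(cosh(0.887999) − 1) = 43.914877
T_max/T_min = cosh(S/(2a)) = 1.420870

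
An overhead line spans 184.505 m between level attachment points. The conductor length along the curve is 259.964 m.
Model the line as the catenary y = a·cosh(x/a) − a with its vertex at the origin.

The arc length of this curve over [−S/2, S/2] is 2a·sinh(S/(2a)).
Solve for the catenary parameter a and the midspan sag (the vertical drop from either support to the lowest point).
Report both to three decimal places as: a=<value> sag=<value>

seed: a₀ = √(S³/(24(L−S))) = √(184.505³/(24·75.459)) = 58.891290
iter 1: u=1.566488  f(a)=+9.818e+00  f'(a)=-3.249e+00  a ← 58.891290 − (+9.818e+00/-3.249e+00) = 61.913020
iter 2: u=1.490034  f(a)=+8.063e-01  f'(a)=-2.736e+00  a ← 61.913020 − (+8.063e-01/-2.736e+00) = 62.207757
iter 3: u=1.482974  f(a)=+6.512e-03  f'(a)=-2.692e+00  a ← 62.207757 − (+6.512e-03/-2.692e+00) = 62.210177
iter 4: u=1.482917  f(a)=+4.324e-07  f'(a)=-2.691e+00  a ← 62.210177 − (+4.324e-07/-2.691e+00) = 62.210177
iter 5: u=1.482917  f(a)=+1.137e-13  f'(a)=-2.691e+00  a ← 62.210177 − (+1.137e-13/-2.691e+00) = 62.210177
converged: |Δa| < 1e-12 after 5 iterations
sag = a·(cosh(S/(2a)) − 1) = 62.210177·(cosh(1.482917) − 1) = 81.891962
T_max/T_min = cosh(S/(2a)) = 2.316376

a=62.210 sag=81.892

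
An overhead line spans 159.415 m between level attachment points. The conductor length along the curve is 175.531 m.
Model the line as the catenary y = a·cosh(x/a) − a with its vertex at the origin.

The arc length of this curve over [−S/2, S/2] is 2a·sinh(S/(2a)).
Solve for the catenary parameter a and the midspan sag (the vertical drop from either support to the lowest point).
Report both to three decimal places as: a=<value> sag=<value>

seed: a₀ = √(S³/(24(L−S))) = √(159.415³/(24·16.116)) = 102.343326
iter 1: u=0.778825  f(a)=+4.959e-01  f'(a)=-3.345e-01  a ← 102.343326 − (+4.959e-01/-3.345e-01) = 103.825980
iter 2: u=0.767703  f(a)=+1.098e-02  f'(a)=-3.198e-01  a ← 103.825980 − (+1.098e-02/-3.198e-01) = 103.860320
iter 3: u=0.767449  f(a)=+5.656e-06  f'(a)=-3.195e-01  a ← 103.860320 − (+5.656e-06/-3.195e-01) = 103.860337
iter 4: u=0.767449  f(a)=+1.450e-12  f'(a)=-3.195e-01  a ← 103.860337 − (+1.450e-12/-3.195e-01) = 103.860337
converged: |Δa| < 1e-12 after 4 iterations
sag = a·(cosh(S/(2a)) − 1) = 103.860337·(cosh(0.767449) − 1) = 32.116693
T_max/T_min = cosh(S/(2a)) = 1.309230

a=103.860 sag=32.117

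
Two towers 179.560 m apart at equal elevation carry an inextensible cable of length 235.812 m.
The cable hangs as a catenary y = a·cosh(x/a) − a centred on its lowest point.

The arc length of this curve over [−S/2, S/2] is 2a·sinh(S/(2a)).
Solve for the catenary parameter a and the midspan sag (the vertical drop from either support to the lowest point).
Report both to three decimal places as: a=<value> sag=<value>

a=68.364 sag=67.928

seed: a₀ = √(S³/(24(L−S))) = √(179.560³/(24·56.252)) = 65.484692
iter 1: u=1.371007  f(a)=+5.530e+00  f'(a)=-2.063e+00  a ← 65.484692 − (+5.530e+00/-2.063e+00) = 68.164553
iter 2: u=1.317107  f(a)=+3.576e-01  f'(a)=-1.804e+00  a ← 68.164553 − (+3.576e-01/-1.804e+00) = 68.362709
iter 3: u=1.313289  f(a)=+1.724e-03  f'(a)=-1.787e+00  a ← 68.362709 − (+1.724e-03/-1.787e+00) = 68.363674
iter 4: u=1.313271  f(a)=+4.048e-08  f'(a)=-1.787e+00  a ← 68.363674 − (+4.048e-08/-1.787e+00) = 68.363674
iter 5: u=1.313271  f(a)=-2.842e-14  f'(a)=-1.787e+00  a ← 68.363674 − (-2.842e-14/-1.787e+00) = 68.363674
converged: |Δa| < 1e-12 after 5 iterations
sag = a·(cosh(S/(2a)) − 1) = 68.363674·(cosh(1.313271) − 1) = 67.927987
T_max/T_min = cosh(S/(2a)) = 1.993627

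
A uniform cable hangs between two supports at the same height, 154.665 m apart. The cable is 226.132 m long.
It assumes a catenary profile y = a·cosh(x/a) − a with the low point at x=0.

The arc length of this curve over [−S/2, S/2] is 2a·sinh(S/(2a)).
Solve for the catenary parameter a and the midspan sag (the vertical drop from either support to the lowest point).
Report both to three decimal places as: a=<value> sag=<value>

seed: a₀ = √(S³/(24(L−S))) = √(154.665³/(24·71.467)) = 46.444006
iter 1: u=1.665070  f(a)=+1.059e+01  f'(a)=-4.020e+00  a ← 46.444006 − (+1.059e+01/-4.020e+00) = 49.077686
iter 2: u=1.575716  f(a)=+9.673e-01  f'(a)=-3.316e+00  a ← 49.077686 − (+9.673e-01/-3.316e+00) = 49.369391
iter 3: u=1.566406  f(a)=+9.868e-03  f'(a)=-3.249e+00  a ← 49.369391 − (+9.868e-03/-3.249e+00) = 49.372429
iter 4: u=1.566309  f(a)=+1.050e-06  f'(a)=-3.248e+00  a ← 49.372429 − (+1.050e-06/-3.248e+00) = 49.372429
iter 5: u=1.566309  f(a)=+0.000e+00  f'(a)=-3.248e+00  a ← 49.372429 − (+0.000e+00/-3.248e+00) = 49.372429
converged: |Δa| < 1e-12 after 5 iterations
sag = a·(cosh(S/(2a)) − 1) = 49.372429·(cosh(1.566309) − 1) = 74.003246
T_max/T_min = cosh(S/(2a)) = 2.498878

a=49.372 sag=74.003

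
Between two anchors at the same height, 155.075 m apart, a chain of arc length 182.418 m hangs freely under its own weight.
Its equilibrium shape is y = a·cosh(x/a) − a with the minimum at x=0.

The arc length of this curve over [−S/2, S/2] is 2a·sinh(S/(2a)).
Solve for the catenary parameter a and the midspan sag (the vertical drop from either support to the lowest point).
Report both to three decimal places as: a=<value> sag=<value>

a=77.303 sag=42.258

seed: a₀ = √(S³/(24(L−S))) = √(155.075³/(24·27.343)) = 75.384834
iter 1: u=1.028556  f(a)=+1.483e+00  f'(a)=-8.051e-01  a ← 75.384834 − (+1.483e+00/-8.051e-01) = 77.227175
iter 2: u=1.004018  f(a)=+5.612e-02  f'(a)=-7.452e-01  a ← 77.227175 − (+5.612e-02/-7.452e-01) = 77.302476
iter 3: u=1.003040  f(a)=+8.732e-05  f'(a)=-7.429e-01  a ← 77.302476 − (+8.732e-05/-7.429e-01) = 77.302593
iter 4: u=1.003039  f(a)=+2.122e-10  f'(a)=-7.429e-01  a ← 77.302593 − (+2.122e-10/-7.429e-01) = 77.302593
iter 5: u=1.003039  f(a)=+0.000e+00  f'(a)=-7.429e-01  a ← 77.302593 − (+0.000e+00/-7.429e-01) = 77.302593
converged: |Δa| < 1e-12 after 5 iterations
sag = a·(cosh(S/(2a)) − 1) = 77.302593·(cosh(1.003039) − 1) = 42.258155
T_max/T_min = cosh(S/(2a)) = 1.546659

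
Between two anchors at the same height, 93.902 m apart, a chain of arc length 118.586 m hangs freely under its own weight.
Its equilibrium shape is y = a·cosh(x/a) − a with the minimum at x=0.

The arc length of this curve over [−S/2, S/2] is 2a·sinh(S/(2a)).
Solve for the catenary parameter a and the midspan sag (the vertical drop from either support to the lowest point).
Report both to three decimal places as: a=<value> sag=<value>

seed: a₀ = √(S³/(24(L−S))) = √(93.902³/(24·24.684)) = 37.385128
iter 1: u=1.255874  f(a)=+2.021e+00  f'(a)=-1.541e+00  a ← 37.385128 − (+2.021e+00/-1.541e+00) = 38.696928
iter 2: u=1.213300  f(a)=+1.113e-01  f'(a)=-1.375e+00  a ← 38.696928 − (+1.113e-01/-1.375e+00) = 38.777817
iter 3: u=1.210770  f(a)=+3.806e-04  f'(a)=-1.366e+00  a ← 38.777817 − (+3.806e-04/-1.366e+00) = 38.778096
iter 4: u=1.210761  f(a)=+4.486e-09  f'(a)=-1.366e+00  a ← 38.778096 − (+4.486e-09/-1.366e+00) = 38.778096
iter 5: u=1.210761  f(a)=-1.421e-14  f'(a)=-1.366e+00  a ← 38.778096 − (-1.421e-14/-1.366e+00) = 38.778096
converged: |Δa| < 1e-12 after 5 iterations
sag = a·(cosh(S/(2a)) − 1) = 38.778096·(cosh(1.210761) − 1) = 32.069632
T_max/T_min = cosh(S/(2a)) = 1.827004

a=38.778 sag=32.070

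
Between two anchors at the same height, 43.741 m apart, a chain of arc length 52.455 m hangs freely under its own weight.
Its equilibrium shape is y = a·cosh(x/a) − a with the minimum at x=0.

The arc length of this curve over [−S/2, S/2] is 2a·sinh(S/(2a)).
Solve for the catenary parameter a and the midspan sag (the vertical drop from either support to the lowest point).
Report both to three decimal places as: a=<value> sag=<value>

a=20.576 sag=12.759

seed: a₀ = √(S³/(24(L−S))) = √(43.741³/(24·8.714)) = 20.004084
iter 1: u=1.093302  f(a)=+5.359e-01  f'(a)=-9.799e-01  a ← 20.004084 − (+5.359e-01/-9.799e-01) = 20.550939
iter 2: u=1.064209  f(a)=+2.276e-02  f'(a)=-8.983e-01  a ← 20.550939 − (+2.276e-02/-8.983e-01) = 20.576276
iter 3: u=1.062899  f(a)=+4.509e-05  f'(a)=-8.947e-01  a ← 20.576276 − (+4.509e-05/-8.947e-01) = 20.576327
iter 4: u=1.062896  f(a)=+1.777e-10  f'(a)=-8.947e-01  a ← 20.576327 − (+1.777e-10/-8.947e-01) = 20.576327
iter 5: u=1.062896  f(a)=+7.105e-15  f'(a)=-8.947e-01  a ← 20.576327 − (+7.105e-15/-8.947e-01) = 20.576327
converged: |Δa| < 1e-12 after 5 iterations
sag = a·(cosh(S/(2a)) − 1) = 20.576327·(cosh(1.062896) − 1) = 12.759345
T_max/T_min = cosh(S/(2a)) = 1.620098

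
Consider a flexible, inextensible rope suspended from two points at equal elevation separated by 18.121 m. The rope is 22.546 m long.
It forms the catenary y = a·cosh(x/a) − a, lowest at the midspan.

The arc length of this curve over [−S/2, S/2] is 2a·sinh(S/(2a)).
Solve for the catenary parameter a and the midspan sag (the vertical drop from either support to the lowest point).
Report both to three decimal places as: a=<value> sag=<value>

a=7.745 sag=5.932

seed: a₀ = √(S³/(24(L−S))) = √(18.121³/(24·4.425)) = 7.485331
iter 1: u=1.210434  f(a)=+3.357e-01  f'(a)=-1.365e+00  a ← 7.485331 − (+3.357e-01/-1.365e+00) = 7.731296
iter 2: u=1.171925  f(a)=+1.726e-02  f'(a)=-1.228e+00  a ← 7.731296 − (+1.726e-02/-1.228e+00) = 7.745351
iter 3: u=1.169799  f(a)=+5.107e-05  f'(a)=-1.221e+00  a ← 7.745351 − (+5.107e-05/-1.221e+00) = 7.745392
iter 4: u=1.169792  f(a)=+4.502e-10  f'(a)=-1.221e+00  a ← 7.745392 − (+4.502e-10/-1.221e+00) = 7.745392
iter 5: u=1.169792  f(a)=-3.553e-15  f'(a)=-1.221e+00  a ← 7.745392 − (-3.553e-15/-1.221e+00) = 7.745392
converged: |Δa| < 1e-12 after 5 iterations
sag = a·(cosh(S/(2a)) − 1) = 7.745392·(cosh(1.169792) − 1) = 5.932021
T_max/T_min = cosh(S/(2a)) = 1.765877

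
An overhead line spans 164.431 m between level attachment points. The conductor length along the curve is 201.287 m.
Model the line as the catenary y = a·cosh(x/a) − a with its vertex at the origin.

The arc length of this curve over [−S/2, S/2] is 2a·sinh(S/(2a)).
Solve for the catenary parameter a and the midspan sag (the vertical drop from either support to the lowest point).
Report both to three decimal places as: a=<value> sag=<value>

seed: a₀ = √(S³/(24(L−S))) = √(164.431³/(24·36.856)) = 70.895036
iter 1: u=1.159679  f(a)=+2.559e+00  f'(a)=-1.186e+00  a ← 70.895036 − (+2.559e+00/-1.186e+00) = 73.052024
iter 2: u=1.125438  f(a)=+1.214e-01  f'(a)=-1.076e+00  a ← 73.052024 − (+1.214e-01/-1.076e+00) = 73.164857
iter 3: u=1.123702  f(a)=+3.036e-04  f'(a)=-1.071e+00  a ← 73.164857 − (+3.036e-04/-1.071e+00) = 73.165140
iter 4: u=1.123698  f(a)=+1.908e-09  f'(a)=-1.071e+00  a ← 73.165140 − (+1.908e-09/-1.071e+00) = 73.165140
iter 5: u=1.123698  f(a)=-2.842e-14  f'(a)=-1.071e+00  a ← 73.165140 − (-2.842e-14/-1.071e+00) = 73.165140
converged: |Δa| < 1e-12 after 5 iterations
sag = a·(cosh(S/(2a)) − 1) = 73.165140·(cosh(1.123698) − 1) = 51.262557
T_max/T_min = cosh(S/(2a)) = 1.700642

a=73.165 sag=51.263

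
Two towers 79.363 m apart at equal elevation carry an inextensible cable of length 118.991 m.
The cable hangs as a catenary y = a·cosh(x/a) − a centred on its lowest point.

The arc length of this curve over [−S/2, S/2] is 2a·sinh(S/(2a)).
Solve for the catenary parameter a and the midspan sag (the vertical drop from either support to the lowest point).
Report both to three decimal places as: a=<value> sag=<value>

a=24.477 sag=39.857

seed: a₀ = √(S³/(24(L−S))) = √(79.363³/(24·39.628)) = 22.925584
iter 1: u=1.730883  f(a)=+6.378e+00  f'(a)=-4.610e+00  a ← 22.925584 − (+6.378e+00/-4.610e+00) = 24.309037
iter 2: u=1.632376  f(a)=+6.229e-01  f'(a)=-3.750e+00  a ← 24.309037 − (+6.229e-01/-3.750e+00) = 24.475160
iter 3: u=1.621297  f(a)=+7.363e-03  f'(a)=-3.662e+00  a ← 24.475160 − (+7.363e-03/-3.662e+00) = 24.477171
iter 4: u=1.621164  f(a)=+1.055e-06  f'(a)=-3.661e+00  a ← 24.477171 − (+1.055e-06/-3.661e+00) = 24.477171
iter 5: u=1.621164  f(a)=+4.263e-14  f'(a)=-3.661e+00  a ← 24.477171 − (+4.263e-14/-3.661e+00) = 24.477171
converged: |Δa| < 1e-12 after 5 iterations
sag = a·(cosh(S/(2a)) − 1) = 24.477171·(cosh(1.621164) − 1) = 39.856696
T_max/T_min = cosh(S/(2a)) = 2.628321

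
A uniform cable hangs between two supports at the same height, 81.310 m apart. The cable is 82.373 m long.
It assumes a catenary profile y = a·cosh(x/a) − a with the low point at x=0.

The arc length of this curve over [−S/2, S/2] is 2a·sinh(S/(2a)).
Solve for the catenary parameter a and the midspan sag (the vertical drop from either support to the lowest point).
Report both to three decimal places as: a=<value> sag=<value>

seed: a₀ = √(S³/(24(L−S))) = √(81.310³/(24·1.063)) = 145.158907
iter 1: u=0.280072  f(a)=+4.177e-03  f'(a)=-1.476e-02  a ← 145.158907 − (+4.177e-03/-1.476e-02) = 145.441872
iter 2: u=0.279527  f(a)=+1.225e-05  f'(a)=-1.467e-02  a ← 145.441872 − (+1.225e-05/-1.467e-02) = 145.442706
iter 3: u=0.279526  f(a)=+1.059e-10  f'(a)=-1.467e-02  a ← 145.442706 − (+1.059e-10/-1.467e-02) = 145.442706
iter 4: u=0.279526  f(a)=+0.000e+00  f'(a)=-1.467e-02  a ← 145.442706 − (+0.000e+00/-1.467e-02) = 145.442706
converged: |Δa| < 1e-12 after 4 iterations
sag = a·(cosh(S/(2a)) − 1) = 145.442706·(cosh(0.279526) − 1) = 5.719156
T_max/T_min = cosh(S/(2a)) = 1.039322

a=145.443 sag=5.719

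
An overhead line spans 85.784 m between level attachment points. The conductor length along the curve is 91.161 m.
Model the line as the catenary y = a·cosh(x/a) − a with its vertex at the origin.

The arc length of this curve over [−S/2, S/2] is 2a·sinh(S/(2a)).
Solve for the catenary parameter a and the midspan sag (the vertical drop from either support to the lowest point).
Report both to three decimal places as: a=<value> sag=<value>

a=70.590 sag=13.437

seed: a₀ = √(S³/(24(L−S))) = √(85.784³/(24·5.377)) = 69.941316
iter 1: u=0.613257  f(a)=+1.020e-01  f'(a)=-1.596e-01  a ← 69.941316 − (+1.020e-01/-1.596e-01) = 70.580468
iter 2: u=0.607704  f(a)=+1.415e-03  f'(a)=-1.552e-01  a ← 70.580468 − (+1.415e-03/-1.552e-01) = 70.589587
iter 3: u=0.607625  f(a)=+2.809e-07  f'(a)=-1.552e-01  a ← 70.589587 − (+2.809e-07/-1.552e-01) = 70.589589
iter 4: u=0.607625  f(a)=+0.000e+00  f'(a)=-1.552e-01  a ← 70.589589 − (+0.000e+00/-1.552e-01) = 70.589589
converged: |Δa| < 1e-12 after 4 iterations
sag = a·(cosh(S/(2a)) − 1) = 70.589589·(cosh(0.607625) − 1) = 13.437026
T_max/T_min = cosh(S/(2a)) = 1.190354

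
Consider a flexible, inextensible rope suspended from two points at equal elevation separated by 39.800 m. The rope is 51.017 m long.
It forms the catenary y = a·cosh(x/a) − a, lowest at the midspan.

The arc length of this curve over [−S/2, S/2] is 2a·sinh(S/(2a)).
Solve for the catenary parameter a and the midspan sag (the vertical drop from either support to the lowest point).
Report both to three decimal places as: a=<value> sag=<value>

seed: a₀ = √(S³/(24(L−S))) = √(39.800³/(24·11.217)) = 15.303143
iter 1: u=1.300386  f(a)=+9.875e-01  f'(a)=-1.729e+00  a ← 15.303143 − (+9.875e-01/-1.729e+00) = 15.874174
iter 2: u=1.253609  f(a)=+5.796e-02  f'(a)=-1.532e+00  a ← 15.874174 − (+5.796e-02/-1.532e+00) = 15.912016
iter 3: u=1.250627  f(a)=+2.273e-04  f'(a)=-1.520e+00  a ← 15.912016 − (+2.273e-04/-1.520e+00) = 15.912165
iter 4: u=1.250615  f(a)=+3.524e-09  f'(a)=-1.520e+00  a ← 15.912165 − (+3.524e-09/-1.520e+00) = 15.912165
iter 5: u=1.250615  f(a)=+0.000e+00  f'(a)=-1.520e+00  a ← 15.912165 − (+0.000e+00/-1.520e+00) = 15.912165
converged: |Δa| < 1e-12 after 5 iterations
sag = a·(cosh(S/(2a)) − 1) = 15.912165·(cosh(1.250615) − 1) = 14.152441
T_max/T_min = cosh(S/(2a)) = 1.889410

a=15.912 sag=14.152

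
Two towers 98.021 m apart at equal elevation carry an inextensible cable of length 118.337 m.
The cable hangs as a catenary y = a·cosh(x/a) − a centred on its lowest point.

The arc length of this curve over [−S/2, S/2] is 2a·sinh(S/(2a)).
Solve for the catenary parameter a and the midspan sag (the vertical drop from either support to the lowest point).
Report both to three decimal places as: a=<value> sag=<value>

seed: a₀ = √(S³/(24(L−S))) = √(98.021³/(24·20.316)) = 43.949503
iter 1: u=1.115155  f(a)=+1.301e+00  f'(a)=-1.045e+00  a ← 43.949503 − (+1.301e+00/-1.045e+00) = 45.195086
iter 2: u=1.084421  f(a)=+5.737e-02  f'(a)=-9.544e-01  a ← 45.195086 − (+5.737e-02/-9.544e-01) = 45.255196
iter 3: u=1.082981  f(a)=+1.229e-04  f'(a)=-9.503e-01  a ← 45.255196 − (+1.229e-04/-9.503e-01) = 45.255325
iter 4: u=1.082978  f(a)=+5.667e-10  f'(a)=-9.503e-01  a ← 45.255325 − (+5.667e-10/-9.503e-01) = 45.255325
iter 5: u=1.082978  f(a)=-1.421e-14  f'(a)=-9.503e-01  a ← 45.255325 − (-1.421e-14/-9.503e-01) = 45.255325
converged: |Δa| < 1e-12 after 5 iterations
sag = a·(cosh(S/(2a)) − 1) = 45.255325·(cosh(1.082978) − 1) = 29.235989
T_max/T_min = cosh(S/(2a)) = 1.646023

a=45.255 sag=29.236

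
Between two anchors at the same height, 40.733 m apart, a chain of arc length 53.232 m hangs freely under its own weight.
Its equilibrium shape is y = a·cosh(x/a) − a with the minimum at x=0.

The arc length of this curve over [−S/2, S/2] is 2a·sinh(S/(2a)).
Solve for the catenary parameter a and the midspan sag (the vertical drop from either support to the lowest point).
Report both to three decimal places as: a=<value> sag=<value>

a=15.657 sag=15.223

seed: a₀ = √(S³/(24(L−S))) = √(40.733³/(24·12.499)) = 15.009850
iter 1: u=1.356876  f(a)=+1.202e+00  f'(a)=-1.993e+00  a ← 15.009850 − (+1.202e+00/-1.993e+00) = 15.613158
iter 2: u=1.304445  f(a)=+7.629e-02  f'(a)=-1.747e+00  a ← 15.613158 − (+7.629e-02/-1.747e+00) = 15.656821
iter 3: u=1.300807  f(a)=+3.532e-04  f'(a)=-1.731e+00  a ← 15.656821 − (+3.532e-04/-1.731e+00) = 15.657025
iter 4: u=1.300790  f(a)=+7.648e-09  f'(a)=-1.731e+00  a ← 15.657025 − (+7.648e-09/-1.731e+00) = 15.657025
iter 5: u=1.300790  f(a)=+7.105e-15  f'(a)=-1.731e+00  a ← 15.657025 − (+7.105e-15/-1.731e+00) = 15.657025
converged: |Δa| < 1e-12 after 5 iterations
sag = a·(cosh(S/(2a)) − 1) = 15.657025·(cosh(1.300790) − 1) = 15.222643
T_max/T_min = cosh(S/(2a)) = 1.972256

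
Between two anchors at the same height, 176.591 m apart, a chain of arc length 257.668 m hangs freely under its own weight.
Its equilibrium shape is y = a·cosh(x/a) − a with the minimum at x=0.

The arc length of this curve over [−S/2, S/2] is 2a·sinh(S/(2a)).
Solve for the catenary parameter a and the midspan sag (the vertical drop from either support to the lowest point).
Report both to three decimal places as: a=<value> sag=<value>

seed: a₀ = √(S³/(24(L−S))) = √(176.591³/(24·81.077)) = 53.198378
iter 1: u=1.659740  f(a)=+1.193e+01  f'(a)=-3.975e+00  a ← 53.198378 − (+1.193e+01/-3.975e+00) = 56.199458
iter 2: u=1.571109  f(a)=+1.084e+00  f'(a)=-3.282e+00  a ← 56.199458 − (+1.084e+00/-3.282e+00) = 56.529643
iter 3: u=1.561933  f(a)=+1.092e-02  f'(a)=-3.217e+00  a ← 56.529643 − (+1.092e-02/-3.217e+00) = 56.533039
iter 4: u=1.561839  f(a)=+1.134e-06  f'(a)=-3.216e+00  a ← 56.533039 − (+1.134e-06/-3.216e+00) = 56.533039
iter 5: u=1.561839  f(a)=+0.000e+00  f'(a)=-3.216e+00  a ← 56.533039 − (+0.000e+00/-3.216e+00) = 56.533039
converged: |Δa| < 1e-12 after 5 iterations
sag = a·(cosh(S/(2a)) − 1) = 56.533039·(cosh(1.561839) − 1) = 84.158766
T_max/T_min = cosh(S/(2a)) = 2.488665

a=56.533 sag=84.159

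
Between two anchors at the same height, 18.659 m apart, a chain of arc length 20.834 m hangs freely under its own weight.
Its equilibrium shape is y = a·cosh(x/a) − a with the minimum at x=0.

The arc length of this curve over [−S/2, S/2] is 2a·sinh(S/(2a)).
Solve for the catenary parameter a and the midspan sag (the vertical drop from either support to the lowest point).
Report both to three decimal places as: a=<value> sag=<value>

a=11.346 sag=4.057

seed: a₀ = √(S³/(24(L−S))) = √(18.659³/(24·2.175)) = 11.155712
iter 1: u=0.836298  f(a)=+7.734e-02  f'(a)=-4.179e-01  a ← 11.155712 − (+7.734e-02/-4.179e-01) = 11.340777
iter 2: u=0.822651  f(a)=+1.966e-03  f'(a)=-3.969e-01  a ← 11.340777 − (+1.966e-03/-3.969e-01) = 11.345732
iter 3: u=0.822292  f(a)=+1.345e-06  f'(a)=-3.963e-01  a ← 11.345732 − (+1.345e-06/-3.963e-01) = 11.345735
iter 4: u=0.822291  f(a)=+6.359e-13  f'(a)=-3.963e-01  a ← 11.345735 − (+6.359e-13/-3.963e-01) = 11.345735
converged: |Δa| < 1e-12 after 4 iterations
sag = a·(cosh(S/(2a)) − 1) = 11.345735·(cosh(0.822291) − 1) = 4.056849
T_max/T_min = cosh(S/(2a)) = 1.357566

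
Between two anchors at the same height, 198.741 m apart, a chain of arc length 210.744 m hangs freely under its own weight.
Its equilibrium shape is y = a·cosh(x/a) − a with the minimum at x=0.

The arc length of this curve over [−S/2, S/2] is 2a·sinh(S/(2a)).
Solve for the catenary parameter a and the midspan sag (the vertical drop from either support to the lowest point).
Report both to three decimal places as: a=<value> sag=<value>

seed: a₀ = √(S³/(24(L−S))) = √(198.741³/(24·12.003)) = 165.074763
iter 1: u=0.601973  f(a)=+2.194e-01  f'(a)=-1.508e-01  a ← 165.074763 − (+2.194e-01/-1.508e-01) = 166.529776
iter 2: u=0.596713  f(a)=+2.934e-03  f'(a)=-1.468e-01  a ← 166.529776 − (+2.934e-03/-1.468e-01) = 166.549770
iter 3: u=0.596641  f(a)=+5.407e-07  f'(a)=-1.467e-01  a ← 166.549770 − (+5.407e-07/-1.467e-01) = 166.549773
iter 4: u=0.596641  f(a)=+5.684e-14  f'(a)=-1.467e-01  a ← 166.549773 − (+5.684e-14/-1.467e-01) = 166.549773
converged: |Δa| < 1e-12 after 4 iterations
sag = a·(cosh(S/(2a)) − 1) = 166.549773·(cosh(0.596641) − 1) = 30.534182
T_max/T_min = cosh(S/(2a)) = 1.183334

a=166.550 sag=30.534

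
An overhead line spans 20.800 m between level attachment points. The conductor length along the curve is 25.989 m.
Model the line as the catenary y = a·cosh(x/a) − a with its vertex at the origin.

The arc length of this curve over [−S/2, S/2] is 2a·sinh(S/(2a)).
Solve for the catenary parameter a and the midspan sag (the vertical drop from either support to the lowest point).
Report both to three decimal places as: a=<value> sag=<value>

a=8.802 sag=6.893

seed: a₀ = √(S³/(24(L−S))) = √(20.800³/(24·5.189)) = 8.500560
iter 1: u=1.223449  f(a)=+4.025e-01  f'(a)=-1.414e+00  a ← 8.500560 − (+4.025e-01/-1.414e+00) = 8.785273
iter 2: u=1.183799  f(a)=+2.111e-02  f'(a)=-1.269e+00  a ← 8.785273 − (+2.111e-02/-1.269e+00) = 8.801906
iter 3: u=1.181562  f(a)=+6.514e-05  f'(a)=-1.261e+00  a ← 8.801906 − (+6.514e-05/-1.261e+00) = 8.801957
iter 4: u=1.181555  f(a)=+6.248e-10  f'(a)=-1.261e+00  a ← 8.801957 − (+6.248e-10/-1.261e+00) = 8.801957
iter 5: u=1.181555  f(a)=+7.105e-15  f'(a)=-1.261e+00  a ← 8.801957 − (+7.105e-15/-1.261e+00) = 8.801957
converged: |Δa| < 1e-12 after 5 iterations
sag = a·(cosh(S/(2a)) − 1) = 8.801957·(cosh(1.181555) − 1) = 6.892993
T_max/T_min = cosh(S/(2a)) = 1.783121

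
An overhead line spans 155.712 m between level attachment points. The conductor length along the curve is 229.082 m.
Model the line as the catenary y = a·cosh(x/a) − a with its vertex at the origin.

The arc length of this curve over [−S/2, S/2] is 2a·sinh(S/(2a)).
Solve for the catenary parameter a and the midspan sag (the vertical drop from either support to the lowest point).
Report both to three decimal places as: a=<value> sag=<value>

seed: a₀ = √(S³/(24(L−S))) = √(155.712³/(24·73.370)) = 46.303972
iter 1: u=1.681411  f(a)=+1.110e+01  f'(a)=-4.160e+00  a ← 46.303972 − (+1.110e+01/-4.160e+00) = 48.971446
iter 2: u=1.589824  f(a)=+1.031e+00  f'(a)=-3.420e+00  a ← 48.971446 − (+1.031e+00/-3.420e+00) = 49.272968
iter 3: u=1.580096  f(a)=+1.092e-02  f'(a)=-3.348e+00  a ← 49.272968 − (+1.092e-02/-3.348e+00) = 49.276229
iter 4: u=1.579991  f(a)=+1.253e-06  f'(a)=-3.347e+00  a ← 49.276229 − (+1.253e-06/-3.347e+00) = 49.276230
iter 5: u=1.579991  f(a)=+2.842e-14  f'(a)=-3.347e+00  a ← 49.276230 − (+2.842e-14/-3.347e+00) = 49.276230
converged: |Δa| < 1e-12 after 5 iterations
sag = a·(cosh(S/(2a)) − 1) = 49.276230·(cosh(1.579991) − 1) = 75.414538
T_max/T_min = cosh(S/(2a)) = 2.530445

a=49.276 sag=75.415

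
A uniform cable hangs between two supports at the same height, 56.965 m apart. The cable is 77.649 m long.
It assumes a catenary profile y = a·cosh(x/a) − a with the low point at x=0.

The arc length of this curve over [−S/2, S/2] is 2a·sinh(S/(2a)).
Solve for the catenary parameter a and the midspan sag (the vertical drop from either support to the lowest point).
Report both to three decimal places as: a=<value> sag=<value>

a=20.271 sag=23.527

seed: a₀ = √(S³/(24(L−S))) = √(56.965³/(24·20.684)) = 19.296976
iter 1: u=1.476008  f(a)=+2.374e+00  f'(a)=-2.649e+00  a ← 19.296976 − (+2.374e+00/-2.649e+00) = 20.193131
iter 2: u=1.410504  f(a)=+1.754e-01  f'(a)=-2.270e+00  a ← 20.193131 − (+1.754e-01/-2.270e+00) = 20.270367
iter 3: u=1.405130  f(a)=+1.126e-03  f'(a)=-2.241e+00  a ← 20.270367 − (+1.126e-03/-2.241e+00) = 20.270869
iter 4: u=1.405095  f(a)=+4.708e-08  f'(a)=-2.241e+00  a ← 20.270869 − (+4.708e-08/-2.241e+00) = 20.270869
iter 5: u=1.405095  f(a)=+0.000e+00  f'(a)=-2.241e+00  a ← 20.270869 − (+0.000e+00/-2.241e+00) = 20.270869
converged: |Δa| < 1e-12 after 5 iterations
sag = a·(cosh(S/(2a)) − 1) = 20.270869·(cosh(1.405095) − 1) = 23.526961
T_max/T_min = cosh(S/(2a)) = 2.160629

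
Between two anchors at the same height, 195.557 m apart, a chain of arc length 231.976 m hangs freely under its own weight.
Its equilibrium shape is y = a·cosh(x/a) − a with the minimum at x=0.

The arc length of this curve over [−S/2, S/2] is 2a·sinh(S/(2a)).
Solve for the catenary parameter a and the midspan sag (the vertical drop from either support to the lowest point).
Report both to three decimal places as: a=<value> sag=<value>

seed: a₀ = √(S³/(24(L−S))) = √(195.557³/(24·36.419)) = 92.499720
iter 1: u=1.057068  f(a)=+2.090e+00  f'(a)=-8.790e-01  a ← 92.499720 − (+2.090e+00/-8.790e-01) = 94.877043
iter 2: u=1.030581  f(a)=+8.327e-02  f'(a)=-8.102e-01  a ← 94.877043 − (+8.327e-02/-8.102e-01) = 94.979820
iter 3: u=1.029466  f(a)=+1.444e-04  f'(a)=-8.074e-01  a ← 94.979820 − (+1.444e-04/-8.074e-01) = 94.979999
iter 4: u=1.029464  f(a)=+4.357e-10  f'(a)=-8.074e-01  a ← 94.979999 − (+4.357e-10/-8.074e-01) = 94.979999
iter 5: u=1.029464  f(a)=+0.000e+00  f'(a)=-8.074e-01  a ← 94.979999 − (+0.000e+00/-8.074e-01) = 94.979999
converged: |Δa| < 1e-12 after 5 iterations
sag = a·(cosh(S/(2a)) − 1) = 94.979999·(cosh(1.029464) − 1) = 54.934698
T_max/T_min = cosh(S/(2a)) = 1.578382

a=94.980 sag=54.935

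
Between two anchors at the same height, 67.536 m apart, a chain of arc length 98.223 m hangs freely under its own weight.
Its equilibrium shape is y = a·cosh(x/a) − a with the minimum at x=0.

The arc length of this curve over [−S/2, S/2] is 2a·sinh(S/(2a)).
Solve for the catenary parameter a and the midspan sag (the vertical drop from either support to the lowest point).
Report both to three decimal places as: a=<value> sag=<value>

seed: a₀ = √(S³/(24(L−S))) = √(67.536³/(24·30.687)) = 20.451264
iter 1: u=1.651145  f(a)=+4.465e+00  f'(a)=-3.903e+00  a ← 20.451264 − (+4.465e+00/-3.903e+00) = 21.595305
iter 2: u=1.563673  f(a)=+4.021e-01  f'(a)=-3.229e+00  a ← 21.595305 − (+4.021e-01/-3.229e+00) = 21.719821
iter 3: u=1.554709  f(a)=+3.972e-03  f'(a)=-3.166e+00  a ← 21.719821 − (+3.972e-03/-3.166e+00) = 21.721076
iter 4: u=1.554619  f(a)=+3.963e-07  f'(a)=-3.165e+00  a ← 21.721076 − (+3.963e-07/-3.165e+00) = 21.721076
iter 5: u=1.554619  f(a)=+0.000e+00  f'(a)=-3.165e+00  a ← 21.721076 − (+0.000e+00/-3.165e+00) = 21.721076
converged: |Δa| < 1e-12 after 5 iterations
sag = a·(cosh(S/(2a)) − 1) = 21.721076·(cosh(1.554619) − 1) = 31.979432
T_max/T_min = cosh(S/(2a)) = 2.472277

a=21.721 sag=31.979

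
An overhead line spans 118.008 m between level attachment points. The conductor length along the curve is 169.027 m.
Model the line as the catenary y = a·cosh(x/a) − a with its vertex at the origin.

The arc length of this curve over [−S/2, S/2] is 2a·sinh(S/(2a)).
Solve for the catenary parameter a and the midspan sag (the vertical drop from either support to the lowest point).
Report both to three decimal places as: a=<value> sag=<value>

a=38.808 sag=54.190

seed: a₀ = √(S³/(24(L−S))) = √(118.008³/(24·51.019)) = 36.634948
iter 1: u=1.610593  f(a)=+7.041e+00  f'(a)=-3.578e+00  a ← 36.634948 − (+7.041e+00/-3.578e+00) = 38.602790
iter 2: u=1.528491  f(a)=+6.071e-01  f'(a)=-2.985e+00  a ← 38.602790 − (+6.071e-01/-2.985e+00) = 38.806155
iter 3: u=1.520480  f(a)=+5.455e-03  f'(a)=-2.932e+00  a ← 38.806155 − (+5.455e-03/-2.932e+00) = 38.808016
iter 4: u=1.520408  f(a)=+4.491e-07  f'(a)=-2.931e+00  a ← 38.808016 − (+4.491e-07/-2.931e+00) = 38.808016
iter 5: u=1.520408  f(a)=+5.684e-14  f'(a)=-2.931e+00  a ← 38.808016 − (+5.684e-14/-2.931e+00) = 38.808016
converged: |Δa| < 1e-12 after 5 iterations
sag = a·(cosh(S/(2a)) − 1) = 38.808016·(cosh(1.520408) − 1) = 54.189800
T_max/T_min = cosh(S/(2a)) = 2.396356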